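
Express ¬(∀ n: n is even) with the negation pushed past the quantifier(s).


¬(∀ x: φ) = ∃ x: ¬φ, and ¬(∃ x: φ) = ∀ x: ¬φ.
Apply to the universal statement.

∃ n: ¬(n is even)


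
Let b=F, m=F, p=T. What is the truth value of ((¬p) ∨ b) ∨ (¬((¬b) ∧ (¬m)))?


Substitute b=F, m=F, p=T:
¬p = F
(¬p) ∨ b = F ∨ F = F
¬b = T
¬m = T
(¬b) ∧ (¬m) = T ∧ T = T
¬((¬b) ∧ (¬m)) = F
((¬p) ∨ b) ∨ (¬((¬b) ∧ (¬m))) = F ∨ F = F

F


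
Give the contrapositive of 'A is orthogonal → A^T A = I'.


The contrapositive of (P → Q) is (¬Q → ¬P); it is logically equivalent to the original.
Here P = 'A is orthogonal' and Q = 'A^T A = I'.

If not (A^T A = I), then not (A is orthogonal).


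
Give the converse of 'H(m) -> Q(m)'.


The converse of (P → Q) is (Q → P). It is not in general equivalent to the original.
Here P = 'H(m)' and Q = 'Q(m)'.

If Q(m), then H(m).


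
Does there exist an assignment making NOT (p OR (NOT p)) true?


Check all 2 assignments over {p}:
p | φ
-----
F | F
T | F
No assignment makes the formula true.

Unsatisfiable.


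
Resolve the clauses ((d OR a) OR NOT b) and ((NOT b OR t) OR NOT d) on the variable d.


The clauses contain complementary literals d and NOTd.
Resolution eliminates this pair and disjoins the remaining literals (merging duplicates).

((a OR NOT b) OR t)


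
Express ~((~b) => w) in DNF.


Step 1: Rewrite implication then negate: ¬(¬(¬b) ∨ w) = (¬b) ∧ ¬w.

(~b) & (~w)


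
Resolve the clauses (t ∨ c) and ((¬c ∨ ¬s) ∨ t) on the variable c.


The clauses contain complementary literals c and ¬c.
Resolution eliminates this pair and disjoins the remaining literals (merging duplicates).

(t ∨ ¬s)


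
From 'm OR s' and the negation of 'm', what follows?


Disjunctive syllogism: from (P ∨ Q) and ¬P, infer Q.
One disjunct, 'm', is ruled out; the other must hold.

s


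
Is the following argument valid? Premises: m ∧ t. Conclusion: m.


This matches the form of conjunction elimination: the conclusion follows in every model of the premises.

Valid.


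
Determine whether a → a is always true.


Build the truth table over {a}:
a | φ
-----
F | T
T | T
Every row evaluates to true.

Yes, it is a tautology.


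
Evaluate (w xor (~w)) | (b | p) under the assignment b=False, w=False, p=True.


Substitute b=False, w=False, p=True:
~w = True
w xor (~w) = False xor True = True
b | p = False | True = True
(w xor (~w)) | (b | p) = True | True = True

True


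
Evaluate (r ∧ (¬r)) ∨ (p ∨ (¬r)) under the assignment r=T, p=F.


Substitute r=T, p=F:
¬r = F
r ∧ (¬r) = T ∧ F = F
¬r = F
p ∨ (¬r) = F ∨ F = F
(r ∧ (¬r)) ∨ (p ∨ (¬r)) = F ∨ F = F

F


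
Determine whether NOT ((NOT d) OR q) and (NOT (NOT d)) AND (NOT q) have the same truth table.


Compare truth tables:
d | q | φ | ψ
-------------
F | F | F | F
T | F | T | T
F | T | F | F
T | T | F | F
The columns φ and ψ agree on every row.

Yes, they are logically equivalent.


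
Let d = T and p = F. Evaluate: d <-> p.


Biconditional is true when both operands have the same truth value.
Substitute: d=T, p=F.
T <-> F evaluates to F.

F


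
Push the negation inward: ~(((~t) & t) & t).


De Morgan: the negation of a conjunction is the disjunction of the negations.
Distribute ~ across &, flipping it to |, and negate each literal.

(t | (~t)) | (~t)


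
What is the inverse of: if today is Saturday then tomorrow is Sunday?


The inverse of (P → Q) is (¬P → ¬Q). It is equivalent to the converse, not to the original.
Here P = 'today is Saturday' and Q = 'tomorrow is Sunday'.

If not (today is Saturday), then not (tomorrow is Sunday).


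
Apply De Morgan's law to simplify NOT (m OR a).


De Morgan: the negation of a disjunction is the conjunction of the negations.
Distribute NOT across OR, flipping it to AND, and negate each literal.

(NOT m) AND (NOT a)


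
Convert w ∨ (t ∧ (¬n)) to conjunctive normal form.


Step 1: Distribute ∨ over ∧: w ∨ (t ∧ (¬n)) = (w ∨ t) ∧ (w ∨ (¬n)).

(w ∨ t) ∧ (w ∨ (¬n))


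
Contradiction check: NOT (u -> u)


Truth table over {u}:
u | φ
-----
F | F
T | F
Every row is false.

Yes, it is a contradiction.


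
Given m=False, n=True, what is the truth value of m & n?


Conjunction is true only when both operands are true.
Substitute: m=False, n=True.
False & True evaluates to False.

False


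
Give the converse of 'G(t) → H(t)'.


The converse of (P → Q) is (Q → P). It is not in general equivalent to the original.
Here P = 'G(t)' and Q = 'H(t)'.

If H(t), then G(t).


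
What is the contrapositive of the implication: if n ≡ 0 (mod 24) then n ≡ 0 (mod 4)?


The contrapositive of (P → Q) is (¬Q → ¬P); it is logically equivalent to the original.
Here P = 'n ≡ 0 (mod 24)' and Q = 'n ≡ 0 (mod 4)'.

If not (n ≡ 0 (mod 4)), then not (n ≡ 0 (mod 24)).


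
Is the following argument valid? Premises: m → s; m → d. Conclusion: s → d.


This is (no valid rule). There exist truth assignments where the premises are all true but the conclusion is false.

Invalid.


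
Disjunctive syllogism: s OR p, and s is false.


Disjunctive syllogism: from (P ∨ Q) and ¬P, infer Q.
One disjunct, 's', is ruled out; the other must hold.

p


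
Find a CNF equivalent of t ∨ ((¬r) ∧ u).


Step 1: Distribute ∨ over ∧: t ∨ ((¬r) ∧ u) = (t ∨ (¬r)) ∧ (t ∨ u).

(t ∨ (¬r)) ∧ (t ∨ u)


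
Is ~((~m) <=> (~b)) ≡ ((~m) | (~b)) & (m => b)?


Compare truth tables:
b | m | φ | ψ
-------------
False | False | False | True
True | False | True | True
False | True | True | False
True | True | False | False
They differ at row 1 (b=False, m=False): φ=False but ψ=True.

No, they are not logically equivalent.


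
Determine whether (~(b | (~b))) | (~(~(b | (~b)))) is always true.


Build the truth table over {b}:
b | φ
-----
False | True
True | True
Every row evaluates to true.

Yes, it is a tautology.


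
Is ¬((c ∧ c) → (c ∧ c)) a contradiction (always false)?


Truth table over {c}:
c | φ
-----
F | F
T | F
Every row is false.

Yes, it is a contradiction.


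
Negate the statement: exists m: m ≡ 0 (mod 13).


¬(forall x: φ) = exists x: ¬φ, and ¬(exists x: φ) = forall x: ¬φ.
Apply to the existential statement.

forall m: ~(m ≡ 0 (mod 13))


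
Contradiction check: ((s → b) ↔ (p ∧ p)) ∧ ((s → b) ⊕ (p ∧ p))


Truth table over {b, p, s}:
b | p | s | φ
-------------
F | F | F | F
T | F | F | F
F | T | F | F
T | T | F | F
F | F | T | F
T | F | T | F
F | T | T | F
T | T | T | F
Every row is false.

Yes, it is a contradiction.


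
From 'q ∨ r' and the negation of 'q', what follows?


Disjunctive syllogism: from (P ∨ Q) and ¬P, infer Q.
One disjunct, 'q', is ruled out; the other must hold.

r


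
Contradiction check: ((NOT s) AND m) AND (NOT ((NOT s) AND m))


Truth table over {m, s}:
m | s | φ
---------
F | F | F
T | F | F
F | T | F
T | T | F
Every row is false.

Yes, it is a contradiction.


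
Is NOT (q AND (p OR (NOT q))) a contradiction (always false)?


Truth table over {p, q}:
p | q | φ
---------
F | F | T
T | F | T
F | T | T
T | T | F
Satisfying assignment at row 1: p=F, q=F gives T.

No, it is not a contradiction.


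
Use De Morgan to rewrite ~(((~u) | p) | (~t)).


De Morgan: the negation of a disjunction is the conjunction of the negations.
Distribute ~ across |, flipping it to &, and negate each literal.

(u & (~p)) & t


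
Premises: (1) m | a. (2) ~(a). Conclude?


Disjunctive syllogism: from (P ∨ Q) and ¬P, infer Q.
One disjunct, 'a', is ruled out; the other must hold.

m


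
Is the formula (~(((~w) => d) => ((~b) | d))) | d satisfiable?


Search for a satisfying assignment over {b, d, w}.
Try b=False, d=True, w=False: the formula evaluates to True.
A satisfying assignment exists.

Satisfiable.


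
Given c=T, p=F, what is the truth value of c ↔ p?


Biconditional is true when both operands have the same truth value.
Substitute: c=T, p=F.
T ↔ F evaluates to F.

F


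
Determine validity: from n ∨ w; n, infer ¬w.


This is affirming a disjunct (fallacy). There exist truth assignments where the premises are all true but the conclusion is false.

Invalid.


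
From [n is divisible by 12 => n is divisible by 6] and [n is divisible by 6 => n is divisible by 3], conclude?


Hypothetical syllogism: from (P → Q) and (Q → R), infer (P → R).
Chain the two implications through the shared middle term 'n is divisible by 6'.

n is divisible by 12 => n is divisible by 3


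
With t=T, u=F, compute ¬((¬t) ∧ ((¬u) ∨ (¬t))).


Substitute t=T, u=F:
¬t = F
¬u = T
¬t = F
(¬u) ∨ (¬t) = T ∨ F = T
(¬t) ∧ ((¬u) ∨ (¬t)) = F ∧ T = F
¬((¬t) ∧ ((¬u) ∨ (¬t))) = T

T


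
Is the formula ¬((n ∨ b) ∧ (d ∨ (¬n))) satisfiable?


Search for a satisfying assignment over {b, d, n}.
Try b=F, d=F, n=F: the formula evaluates to T.
A satisfying assignment exists.

Satisfiable.


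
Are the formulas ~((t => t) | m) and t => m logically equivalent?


Compare truth tables:
m | t | φ | ψ
-------------
False | False | False | True
True | False | False | True
False | True | False | False
True | True | False | True
They differ at row 1 (m=False, t=False): φ=False but ψ=True.

No, they are not logically equivalent.


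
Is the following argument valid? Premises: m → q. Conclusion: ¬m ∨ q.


This matches the form of material implication: the conclusion follows in every model of the premises.

Valid.


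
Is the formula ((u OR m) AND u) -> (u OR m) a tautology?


Build the truth table over {m, u}:
m | u | φ
---------
F | F | T
T | F | T
F | T | T
T | T | T
Every row evaluates to true.

Yes, it is a tautology.


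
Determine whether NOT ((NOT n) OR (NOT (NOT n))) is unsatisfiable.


Truth table over {n}:
n | φ
-----
F | F
T | F
Every row is false.

Yes, it is a contradiction.


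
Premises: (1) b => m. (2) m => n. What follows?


Hypothetical syllogism: from (P → Q) and (Q → R), infer (P → R).
Chain the two implications through the shared middle term 'm'.

b => n


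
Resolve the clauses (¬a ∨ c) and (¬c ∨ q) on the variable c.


The clauses contain complementary literals c and ¬c.
Resolution eliminates this pair and disjoins the remaining literals (merging duplicates).

(¬a ∨ q)


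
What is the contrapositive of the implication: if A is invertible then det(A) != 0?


The contrapositive of (P → Q) is (¬Q → ¬P); it is logically equivalent to the original.
Here P = 'A is invertible' and Q = 'det(A) != 0'.

If not (det(A) != 0), then not (A is invertible).


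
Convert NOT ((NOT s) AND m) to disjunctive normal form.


Step 1: Apply De Morgan: ¬((¬s) ∧ m) = ¬(¬s) ∨ ¬m.
Step 2: Eliminate any double negations (¬¬X = X).

s OR (NOT m)


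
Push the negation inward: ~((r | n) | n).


De Morgan: the negation of a disjunction is the conjunction of the negations.
Distribute ~ across |, flipping it to &, and negate each literal.

((~r) & (~n)) & (~n)


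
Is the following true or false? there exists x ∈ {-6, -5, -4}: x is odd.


Evaluate the predicate on each element: -6:F, -5:T, -4:F.
Witness x = -5 satisfies the predicate.

T


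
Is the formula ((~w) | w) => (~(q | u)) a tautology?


Build the truth table over {q, u, w}:
q | u | w | φ
-------------
False | False | False | True
True | False | False | False
False | True | False | False
True | True | False | False
False | False | True | True
True | False | True | False
False | True | True | False
True | True | True | False
Counterexample at row 2: with q=True, u=False, w=False, the formula is False.

No, it is not a tautology.


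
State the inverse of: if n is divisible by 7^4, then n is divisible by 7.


The inverse of (P → Q) is (¬P → ¬Q). It is equivalent to the converse, not to the original.
Here P = 'n is divisible by 7^4' and Q = 'n is divisible by 7'.

If not (n is divisible by 7^4), then not (n is divisible by 7).


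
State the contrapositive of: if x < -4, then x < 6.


The contrapositive of (P → Q) is (¬Q → ¬P); it is logically equivalent to the original.
Here P = 'x < -4' and Q = 'x < 6'.

If not (x < 6), then not (x < -4).


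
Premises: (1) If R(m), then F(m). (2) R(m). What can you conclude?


Modus ponens: from (P → Q) and P, infer Q.
P = 'R(m)' is asserted, and P → Q holds, so Q follows.

F(m).


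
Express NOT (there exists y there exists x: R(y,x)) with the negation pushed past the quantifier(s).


Negation flips each quantifier (∀↔∃) and negates the inner predicate.
¬(there exists y there exists x: φ) = for all y for all x: ¬φ.

for all y for all x: NOT(R(y,x))


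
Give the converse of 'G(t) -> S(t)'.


The converse of (P → Q) is (Q → P). It is not in general equivalent to the original.
Here P = 'G(t)' and Q = 'S(t)'.

If S(t), then G(t).


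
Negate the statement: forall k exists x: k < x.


Negation flips each quantifier (∀↔∃) and negates the inner predicate.
¬(forall k exists x: φ) = exists k forall x: ¬φ.

exists k forall x: ~(k < x)


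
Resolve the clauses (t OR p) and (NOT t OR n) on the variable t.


The clauses contain complementary literals t and NOTt.
Resolution eliminates this pair and disjoins the remaining literals (merging duplicates).

(p OR n)


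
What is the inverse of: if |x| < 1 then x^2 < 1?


The inverse of (P → Q) is (¬P → ¬Q). It is equivalent to the converse, not to the original.
Here P = '|x| < 1' and Q = 'x^2 < 1'.

If not (|x| < 1), then not (x^2 < 1).


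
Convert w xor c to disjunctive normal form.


Step 1: w ⊕ c is true exactly when they disagree: (w ∧ ¬c) ∨ (¬w ∧ c).

(w & (~c)) | ((~w) & c)


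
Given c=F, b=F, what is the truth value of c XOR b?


Exclusive or is true when exactly one operand is true.
Substitute: c=F, b=F.
F XOR F evaluates to F.

F


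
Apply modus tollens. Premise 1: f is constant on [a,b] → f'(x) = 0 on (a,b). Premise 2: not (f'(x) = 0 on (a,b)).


Modus tollens: from (P → Q) and ¬Q, infer ¬P.
Q = 'f'(x) = 0 on (a,b)' is denied; since P → Q, P must also fail.

Not (f is constant on [a,b]).


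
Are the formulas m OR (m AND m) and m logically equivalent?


Compare truth tables:
m | φ | ψ
---------
F | F | F
T | T | T
The columns φ and ψ agree on every row.

Yes, they are logically equivalent.


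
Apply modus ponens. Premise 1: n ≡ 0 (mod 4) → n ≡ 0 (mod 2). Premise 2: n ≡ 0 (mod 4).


Modus ponens: from (P → Q) and P, infer Q.
P = 'n ≡ 0 (mod 4)' is asserted, and P → Q holds, so Q follows.

n ≡ 0 (mod 2).


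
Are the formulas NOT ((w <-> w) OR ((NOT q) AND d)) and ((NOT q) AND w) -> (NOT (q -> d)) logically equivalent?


Compare truth tables:
d | q | w | φ | ψ
-----------------
F | F | F | F | T
T | F | F | F | T
F | T | F | F | T
T | T | F | F | T
F | F | T | F | F
T | F | T | F | F
F | T | T | F | T
T | T | T | F | T
They differ at row 1 (d=F, q=F, w=F): φ=F but ψ=T.

No, they are not logically equivalent.


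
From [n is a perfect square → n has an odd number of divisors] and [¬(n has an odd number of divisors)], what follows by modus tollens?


Modus tollens: from (P → Q) and ¬Q, infer ¬P.
Q = 'n has an odd number of divisors' is denied; since P → Q, P must also fail.

Not (n is a perfect square).


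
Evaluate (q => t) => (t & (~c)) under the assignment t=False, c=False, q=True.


Substitute t=False, c=False, q=True:
q => t = True => False = False
~c = True
t & (~c) = False & True = False
(q => t) => (t & (~c)) = False => False = True

True


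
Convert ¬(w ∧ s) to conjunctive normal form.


Step 1: Apply De Morgan: ¬(w ∧ s) = ¬w ∨ ¬s.

(¬w) ∨ (¬s)


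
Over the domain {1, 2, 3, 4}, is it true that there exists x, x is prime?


Evaluate the predicate on each element: 1:F, 2:T, 3:T, 4:F.
Witness x = 2 satisfies the predicate.

T


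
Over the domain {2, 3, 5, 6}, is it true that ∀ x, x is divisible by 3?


Evaluate the predicate on each element: 2:F, 3:T, 5:F, 6:T.
Counterexample x = 2 fails the predicate.

F


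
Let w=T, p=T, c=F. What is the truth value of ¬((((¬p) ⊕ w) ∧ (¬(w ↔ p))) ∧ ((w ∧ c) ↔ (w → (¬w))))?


Substitute w=T, p=T, c=F:
… (earlier sub-steps elided)
(¬p) ⊕ w = F ⊕ T = T
w ↔ p = T ↔ T = T
¬(w ↔ p) = F
((¬p) ⊕ w) ∧ (¬(w ↔ p)) = T ∧ F = F
w ∧ c = T ∧ F = F
¬w = F
w → (¬w) = T → F = F
(w ∧ c) ↔ (w → (¬w)) = F ↔ F = T
(((¬p) ⊕ w) ∧ (¬(w ↔ p))) ∧ ((w ∧ c) ↔ (w → (¬w))) = F ∧ T = F
¬((((¬p) ⊕ w) ∧ (¬(w ↔ p))) ∧ ((w ∧ c) ↔ (w → (¬w)))) = T

T


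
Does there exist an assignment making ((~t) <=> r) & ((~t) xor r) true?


Check all 4 assignments over {r, t}:
r | t | φ
---------
False | False | False
True | False | False
False | True | False
True | True | False
No assignment makes the formula true.

Unsatisfiable.


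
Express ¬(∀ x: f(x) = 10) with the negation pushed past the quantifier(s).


¬(∀ x: φ) = ∃ x: ¬φ, and ¬(∃ x: φ) = ∀ x: ¬φ.
Apply to the universal statement.

∃ x: ¬(f(x) = 10)


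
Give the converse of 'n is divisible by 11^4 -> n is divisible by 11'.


The converse of (P → Q) is (Q → P). It is not in general equivalent to the original.
Here P = 'n is divisible by 11^4' and Q = 'n is divisible by 11'.

If n is divisible by 11, then n is divisible by 11^4.


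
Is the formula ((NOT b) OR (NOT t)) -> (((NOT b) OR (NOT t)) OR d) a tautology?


Build the truth table over {b, d, t}:
b | d | t | φ
-------------
F | F | F | T
T | F | F | T
F | T | F | T
T | T | F | T
F | F | T | T
T | F | T | T
F | T | T | T
T | T | T | T
Every row evaluates to true.

Yes, it is a tautology.


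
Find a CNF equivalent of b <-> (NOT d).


Step 1: Rewrite b ↔ (¬d) as (b → (¬d)) ∧ ((¬d) → b).
Step 2: Rewrite each implication as a disjunction.
Step 3: Eliminate any double negations (¬¬X = X).

((NOT b) OR (NOT d)) AND (d OR b)


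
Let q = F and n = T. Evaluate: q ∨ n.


Disjunction is false only when both operands are false.
Substitute: q=F, n=T.
F ∨ T evaluates to T.

T


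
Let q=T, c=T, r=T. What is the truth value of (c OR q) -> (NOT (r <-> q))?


Substitute q=T, c=T, r=T:
c OR q = T OR T = T
r <-> q = T <-> T = T
NOT (r <-> q) = F
(c OR q) -> (NOT (r <-> q)) = T -> F = F

F


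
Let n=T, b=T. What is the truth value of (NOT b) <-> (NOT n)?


Substitute n=T, b=T:
NOT b = F
NOT n = F
(NOT b) <-> (NOT n) = F <-> F = T

T


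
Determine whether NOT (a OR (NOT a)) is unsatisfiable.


Truth table over {a}:
a | φ
-----
F | F
T | F
Every row is false.

Yes, it is a contradiction.


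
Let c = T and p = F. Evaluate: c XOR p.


Exclusive or is true when exactly one operand is true.
Substitute: c=T, p=F.
T XOR F evaluates to T.

T


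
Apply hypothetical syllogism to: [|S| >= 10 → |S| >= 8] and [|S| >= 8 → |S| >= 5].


Hypothetical syllogism: from (P → Q) and (Q → R), infer (P → R).
Chain the two implications through the shared middle term '|S| >= 8'.

|S| >= 10 → |S| >= 5


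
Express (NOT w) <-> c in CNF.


Step 1: Rewrite (¬w) ↔ c as ((¬w) → c) ∧ (c → (¬w)).
Step 2: Rewrite each implication as a disjunction.
Step 3: Eliminate any double negations (¬¬X = X).

(w OR c) AND ((NOT c) OR (NOT w))


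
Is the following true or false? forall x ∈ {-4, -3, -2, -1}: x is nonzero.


Evaluate the predicate on each element: -4:True, -3:True, -2:True, -1:True.
Every element satisfies the predicate.

True


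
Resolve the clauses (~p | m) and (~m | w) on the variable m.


The clauses contain complementary literals m and ~m.
Resolution eliminates this pair and disjoins the remaining literals (merging duplicates).

(~p | w)


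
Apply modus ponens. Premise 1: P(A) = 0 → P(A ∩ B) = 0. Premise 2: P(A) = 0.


Modus ponens: from (P → Q) and P, infer Q.
P = 'P(A) = 0' is asserted, and P → Q holds, so Q follows.

P(A ∩ B) = 0.


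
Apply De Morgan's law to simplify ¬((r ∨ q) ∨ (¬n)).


De Morgan: the negation of a disjunction is the conjunction of the negations.
Distribute ¬ across ∨, flipping it to ∧, and negate each literal.

((¬r) ∧ (¬q)) ∧ n


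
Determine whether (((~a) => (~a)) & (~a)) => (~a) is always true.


Build the truth table over {a}:
a | φ
-----
False | True
True | True
Every row evaluates to true.

Yes, it is a tautology.


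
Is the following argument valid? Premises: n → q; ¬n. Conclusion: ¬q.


This is denying the antecedent (fallacy). There exist truth assignments where the premises are all true but the conclusion is false.

Invalid.


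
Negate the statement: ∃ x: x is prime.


¬(∀ x: φ) = ∃ x: ¬φ, and ¬(∃ x: φ) = ∀ x: ¬φ.
Apply to the existential statement.

∀ x: ¬(x is prime)


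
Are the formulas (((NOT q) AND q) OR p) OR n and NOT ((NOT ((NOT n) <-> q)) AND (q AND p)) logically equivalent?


Compare truth tables:
n | p | q | φ | ψ
-----------------
F | F | F | F | T
T | F | F | T | T
F | T | F | T | T
T | T | F | T | T
F | F | T | F | T
T | F | T | T | T
F | T | T | T | T
T | T | T | T | F
They differ at row 1 (n=F, p=F, q=F): φ=F but ψ=T.

No, they are not logically equivalent.


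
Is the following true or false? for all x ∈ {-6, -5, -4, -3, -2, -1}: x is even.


Evaluate the predicate on each element: -6:T, -5:F, -4:T, -3:F, -2:T, -1:F.
Counterexample x = -5 fails the predicate.

F


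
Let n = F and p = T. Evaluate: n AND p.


Conjunction is true only when both operands are true.
Substitute: n=F, p=T.
F AND T evaluates to F.

F


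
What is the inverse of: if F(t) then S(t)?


The inverse of (P → Q) is (¬P → ¬Q). It is equivalent to the converse, not to the original.
Here P = 'F(t)' and Q = 'S(t)'.

If not (F(t)), then not (S(t)).


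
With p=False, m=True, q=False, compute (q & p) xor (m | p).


Substitute p=False, m=True, q=False:
q & p = False & False = False
m | p = True | False = True
(q & p) xor (m | p) = False xor True = True

True


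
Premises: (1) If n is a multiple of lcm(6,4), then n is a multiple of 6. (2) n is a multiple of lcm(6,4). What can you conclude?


Modus ponens: from (P → Q) and P, infer Q.
P = 'n is a multiple of lcm(6,4)' is asserted, and P → Q holds, so Q follows.

n is a multiple of 6.


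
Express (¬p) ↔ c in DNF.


Step 1: (¬p) ↔ c is true exactly when both agree: ((¬p) ∧ c) ∨ (¬(¬p) ∧ ¬c).
Step 2: Eliminate any double negations (¬¬X = X).

((¬p) ∧ c) ∨ (p ∧ (¬c))


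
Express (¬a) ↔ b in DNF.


Step 1: (¬a) ↔ b is true exactly when both agree: ((¬a) ∧ b) ∨ (¬(¬a) ∧ ¬b).
Step 2: Eliminate any double negations (¬¬X = X).

((¬a) ∧ b) ∨ (a ∧ (¬b))


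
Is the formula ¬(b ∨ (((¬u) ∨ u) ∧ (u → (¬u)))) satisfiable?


Search for a satisfying assignment over {b, u}.
Try b=F, u=T: the formula evaluates to T.
A satisfying assignment exists.

Satisfiable.


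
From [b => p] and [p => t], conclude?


Hypothetical syllogism: from (P → Q) and (Q → R), infer (P → R).
Chain the two implications through the shared middle term 'p'.

b => t


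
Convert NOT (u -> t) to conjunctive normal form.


Step 1: Rewrite u → t as ¬u ∨ t.
Step 2: Negate: ¬(¬u ∨ t) = u ∧ ¬t (De Morgan + double negation).

u AND (NOT t)


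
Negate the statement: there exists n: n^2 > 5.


¬(for all x: φ) = there exists x: ¬φ, and ¬(there exists x: φ) = for all x: ¬φ.
Apply to the existential statement.

for all n: NOT(n^2 > 5)


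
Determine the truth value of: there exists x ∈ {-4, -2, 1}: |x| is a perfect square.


Evaluate the predicate on each element: -4:T, -2:F, 1:T.
Witness x = -4 satisfies the predicate.

T


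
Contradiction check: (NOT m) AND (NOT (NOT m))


Truth table over {m}:
m | φ
-----
F | F
T | F
Every row is false.

Yes, it is a contradiction.


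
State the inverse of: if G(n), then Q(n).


The inverse of (P → Q) is (¬P → ¬Q). It is equivalent to the converse, not to the original.
Here P = 'G(n)' and Q = 'Q(n)'.

If not (G(n)), then not (Q(n)).


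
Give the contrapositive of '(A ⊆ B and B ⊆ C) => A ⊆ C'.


The contrapositive of (P → Q) is (¬Q → ¬P); it is logically equivalent to the original.
Here P = '(A ⊆ B and B ⊆ C)' and Q = 'A ⊆ C'.

If not (A ⊆ C), then not ((A ⊆ B and B ⊆ C)).


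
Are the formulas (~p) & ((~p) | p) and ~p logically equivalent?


Compare truth tables:
p | φ | ψ
---------
False | True | True
True | False | False
The columns φ and ψ agree on every row.

Yes, they are logically equivalent.


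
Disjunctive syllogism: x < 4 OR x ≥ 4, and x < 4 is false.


Disjunctive syllogism: from (P ∨ Q) and ¬P, infer Q.
One disjunct, 'x < 4', is ruled out; the other must hold.

x ≥ 4


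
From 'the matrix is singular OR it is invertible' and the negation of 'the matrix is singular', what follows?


Disjunctive syllogism: from (P ∨ Q) and ¬P, infer Q.
One disjunct, 'the matrix is singular', is ruled out; the other must hold.

it is invertible


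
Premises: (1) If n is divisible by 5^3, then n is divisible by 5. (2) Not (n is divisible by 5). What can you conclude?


Modus tollens: from (P → Q) and ¬Q, infer ¬P.
Q = 'n is divisible by 5' is denied; since P → Q, P must also fail.

Not (n is divisible by 5^3).


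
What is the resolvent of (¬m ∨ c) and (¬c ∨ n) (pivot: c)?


The clauses contain complementary literals c and ¬c.
Resolution eliminates this pair and disjoins the remaining literals (merging duplicates).

(¬m ∨ n)


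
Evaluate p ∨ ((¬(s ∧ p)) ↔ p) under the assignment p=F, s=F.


Substitute p=F, s=F:
s ∧ p = F ∧ F = F
¬(s ∧ p) = T
(¬(s ∧ p)) ↔ p = T ↔ F = F
p ∨ ((¬(s ∧ p)) ↔ p) = F ∨ F = F

F


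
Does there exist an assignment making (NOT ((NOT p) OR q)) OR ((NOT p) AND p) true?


Search for a satisfying assignment over {p, q}.
Try p=T, q=F: the formula evaluates to T.
A satisfying assignment exists.

Satisfiable.


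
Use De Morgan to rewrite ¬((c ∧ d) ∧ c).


De Morgan: the negation of a conjunction is the disjunction of the negations.
Distribute ¬ across ∧, flipping it to ∨, and negate each literal.

((¬c) ∨ (¬d)) ∨ (¬c)


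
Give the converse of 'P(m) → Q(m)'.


The converse of (P → Q) is (Q → P). It is not in general equivalent to the original.
Here P = 'P(m)' and Q = 'Q(m)'.

If Q(m), then P(m).


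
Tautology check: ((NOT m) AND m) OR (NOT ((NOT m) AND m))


Build the truth table over {m}:
m | φ
-----
F | T
T | T
Every row evaluates to true.

Yes, it is a tautology.


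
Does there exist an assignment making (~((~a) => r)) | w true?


Search for a satisfying assignment over {a, r, w}.
Try a=False, r=False, w=False: the formula evaluates to True.
A satisfying assignment exists.

Satisfiable.


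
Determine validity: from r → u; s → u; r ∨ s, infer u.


This matches the form of proof by cases: the conclusion follows in every model of the premises.

Valid.


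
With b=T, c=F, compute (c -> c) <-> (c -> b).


Substitute b=T, c=F:
c -> c = F -> F = T
c -> b = F -> T = T
(c -> c) <-> (c -> b) = T <-> T = T

T


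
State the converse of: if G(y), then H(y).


The converse of (P → Q) is (Q → P). It is not in general equivalent to the original.
Here P = 'G(y)' and Q = 'H(y)'.

If H(y), then G(y).


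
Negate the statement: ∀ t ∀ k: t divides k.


Negation flips each quantifier (∀↔∃) and negates the inner predicate.
¬(∀ t ∀ k: φ) = ∃ t ∃ k: ¬φ.

∃ t ∃ k: ¬(t divides k)


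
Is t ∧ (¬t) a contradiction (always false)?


Truth table over {t}:
t | φ
-----
F | F
T | F
Every row is false.

Yes, it is a contradiction.


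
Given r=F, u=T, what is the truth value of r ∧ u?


Conjunction is true only when both operands are true.
Substitute: r=F, u=T.
F ∧ T evaluates to F.

F


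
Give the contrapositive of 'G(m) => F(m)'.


The contrapositive of (P → Q) is (¬Q → ¬P); it is logically equivalent to the original.
Here P = 'G(m)' and Q = 'F(m)'.

If not (F(m)), then not (G(m)).


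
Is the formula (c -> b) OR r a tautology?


Build the truth table over {b, c, r}:
b | c | r | φ
-------------
F | F | F | T
T | F | F | T
F | T | F | F
T | T | F | T
F | F | T | T
T | F | T | T
F | T | T | T
T | T | T | T
Counterexample at row 3: with b=F, c=T, r=F, the formula is F.

No, it is not a tautology.


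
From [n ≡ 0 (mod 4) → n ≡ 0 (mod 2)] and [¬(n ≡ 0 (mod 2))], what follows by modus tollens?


Modus tollens: from (P → Q) and ¬Q, infer ¬P.
Q = 'n ≡ 0 (mod 2)' is denied; since P → Q, P must also fail.

Not (n ≡ 0 (mod 4)).


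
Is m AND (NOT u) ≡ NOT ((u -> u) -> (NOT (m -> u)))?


Compare truth tables:
m | u | φ | ψ
-------------
F | F | F | T
T | F | T | F
F | T | F | T
T | T | F | T
They differ at row 1 (m=F, u=F): φ=F but ψ=T.

No, they are not logically equivalent.


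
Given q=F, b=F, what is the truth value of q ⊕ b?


Exclusive or is true when exactly one operand is true.
Substitute: q=F, b=F.
F ⊕ F evaluates to F.

F


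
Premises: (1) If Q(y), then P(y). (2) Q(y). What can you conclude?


Modus ponens: from (P → Q) and P, infer Q.
P = 'Q(y)' is asserted, and P → Q holds, so Q follows.

P(y).


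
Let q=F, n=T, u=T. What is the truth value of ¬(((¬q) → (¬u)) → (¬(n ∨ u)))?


Substitute q=F, n=T, u=T:
¬q = T
¬u = F
(¬q) → (¬u) = T → F = F
n ∨ u = T ∨ T = T
¬(n ∨ u) = F
((¬q) → (¬u)) → (¬(n ∨ u)) = F → F = T
¬(((¬q) → (¬u)) → (¬(n ∨ u))) = F

F


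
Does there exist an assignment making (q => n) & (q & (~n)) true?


Check all 4 assignments over {n, q}:
n | q | φ
---------
False | False | False
True | False | False
False | True | False
True | True | False
No assignment makes the formula true.

Unsatisfiable.


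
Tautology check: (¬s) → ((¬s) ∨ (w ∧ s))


Build the truth table over {s, w}:
s | w | φ
---------
F | F | T
T | F | T
F | T | T
T | T | T
Every row evaluates to true.

Yes, it is a tautology.


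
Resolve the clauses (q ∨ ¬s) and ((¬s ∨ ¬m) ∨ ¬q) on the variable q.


The clauses contain complementary literals q and ¬q.
Resolution eliminates this pair and disjoins the remaining literals (merging duplicates).

(¬s ∨ ¬m)


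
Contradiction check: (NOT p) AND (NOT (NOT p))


Truth table over {p}:
p | φ
-----
F | F
T | F
Every row is false.

Yes, it is a contradiction.


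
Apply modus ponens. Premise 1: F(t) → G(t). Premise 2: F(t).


Modus ponens: from (P → Q) and P, infer Q.
P = 'F(t)' is asserted, and P → Q holds, so Q follows.

G(t).


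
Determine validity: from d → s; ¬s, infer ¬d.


This matches the form of modus tollens: the conclusion follows in every model of the premises.

Valid.


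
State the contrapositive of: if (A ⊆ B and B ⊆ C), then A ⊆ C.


The contrapositive of (P → Q) is (¬Q → ¬P); it is logically equivalent to the original.
Here P = '(A ⊆ B and B ⊆ C)' and Q = 'A ⊆ C'.

If not (A ⊆ C), then not ((A ⊆ B and B ⊆ C)).


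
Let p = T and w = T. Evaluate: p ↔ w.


Biconditional is true when both operands have the same truth value.
Substitute: p=T, w=T.
T ↔ T evaluates to T.

T


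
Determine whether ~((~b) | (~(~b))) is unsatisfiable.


Truth table over {b}:
b | φ
-----
False | False
True | False
Every row is false.

Yes, it is a contradiction.


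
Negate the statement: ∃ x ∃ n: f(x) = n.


Negation flips each quantifier (∀↔∃) and negates the inner predicate.
¬(∃ x ∃ n: φ) = ∀ x ∀ n: ¬φ.

∀ x ∀ n: ¬(f(x) = n)


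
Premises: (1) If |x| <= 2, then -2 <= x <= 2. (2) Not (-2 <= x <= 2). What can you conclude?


Modus tollens: from (P → Q) and ¬Q, infer ¬P.
Q = '-2 <= x <= 2' is denied; since P → Q, P must also fail.

Not (|x| <= 2).


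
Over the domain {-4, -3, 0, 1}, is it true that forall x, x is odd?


Evaluate the predicate on each element: -4:False, -3:True, 0:False, 1:True.
Counterexample x = -4 fails the predicate.

False


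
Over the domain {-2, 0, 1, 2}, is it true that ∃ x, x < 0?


Evaluate the predicate on each element: -2:T, 0:F, 1:F, 2:F.
Witness x = -2 satisfies the predicate.

T


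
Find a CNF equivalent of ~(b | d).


Step 1: Apply De Morgan: ¬(b ∨ d) = ¬b ∧ ¬d.

(~b) & (~d)


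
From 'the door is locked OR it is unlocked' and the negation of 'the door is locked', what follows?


Disjunctive syllogism: from (P ∨ Q) and ¬P, infer Q.
One disjunct, 'the door is locked', is ruled out; the other must hold.

it is unlocked


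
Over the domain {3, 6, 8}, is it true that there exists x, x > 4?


Evaluate the predicate on each element: 3:F, 6:T, 8:T.
Witness x = 6 satisfies the predicate.

T


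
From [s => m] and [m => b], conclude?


Hypothetical syllogism: from (P → Q) and (Q → R), infer (P → R).
Chain the two implications through the shared middle term 'm'.

s => b


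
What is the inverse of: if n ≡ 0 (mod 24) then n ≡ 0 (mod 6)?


The inverse of (P → Q) is (¬P → ¬Q). It is equivalent to the converse, not to the original.
Here P = 'n ≡ 0 (mod 24)' and Q = 'n ≡ 0 (mod 6)'.

If not (n ≡ 0 (mod 24)), then not (n ≡ 0 (mod 6)).


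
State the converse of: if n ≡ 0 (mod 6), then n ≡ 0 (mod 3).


The converse of (P → Q) is (Q → P). It is not in general equivalent to the original.
Here P = 'n ≡ 0 (mod 6)' and Q = 'n ≡ 0 (mod 3)'.

If n ≡ 0 (mod 3), then n ≡ 0 (mod 6).


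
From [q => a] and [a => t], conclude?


Hypothetical syllogism: from (P → Q) and (Q → R), infer (P → R).
Chain the two implications through the shared middle term 'a'.

q => t


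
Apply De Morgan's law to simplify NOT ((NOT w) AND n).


De Morgan: the negation of a conjunction is the disjunction of the negations.
Distribute NOT across AND, flipping it to OR, and negate each literal.

w OR (NOT n)


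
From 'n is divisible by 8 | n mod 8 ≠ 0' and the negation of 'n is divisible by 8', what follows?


Disjunctive syllogism: from (P ∨ Q) and ¬P, infer Q.
One disjunct, 'n is divisible by 8', is ruled out; the other must hold.

n mod 8 ≠ 0


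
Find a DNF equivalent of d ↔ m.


Step 1: d ↔ m is true exactly when both agree: (d ∧ m) ∨ (¬d ∧ ¬m).

(d ∧ m) ∨ ((¬d) ∧ (¬m))


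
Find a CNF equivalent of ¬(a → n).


Step 1: Rewrite a → n as ¬a ∨ n.
Step 2: Negate: ¬(¬a ∨ n) = a ∧ ¬n (De Morgan + double negation).

a ∧ (¬n)


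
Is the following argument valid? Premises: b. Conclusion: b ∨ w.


This matches the form of disjunction introduction: the conclusion follows in every model of the premises.

Valid.


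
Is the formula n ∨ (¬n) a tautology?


Build the truth table over {n}:
n | φ
-----
F | T
T | T
Every row evaluates to true.

Yes, it is a tautology.


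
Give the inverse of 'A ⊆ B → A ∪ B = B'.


The inverse of (P → Q) is (¬P → ¬Q). It is equivalent to the converse, not to the original.
Here P = 'A ⊆ B' and Q = 'A ∪ B = B'.

If not (A ⊆ B), then not (A ∪ B = B).


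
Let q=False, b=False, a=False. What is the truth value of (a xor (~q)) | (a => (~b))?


Substitute q=False, b=False, a=False:
~q = True
a xor (~q) = False xor True = True
~b = True
a => (~b) = False => True = True
(a xor (~q)) | (a => (~b)) = True | True = True

True


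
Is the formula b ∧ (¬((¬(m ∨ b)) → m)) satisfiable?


Check all 4 assignments over {b, m}:
b | m | φ
---------
F | F | F
T | F | F
F | T | F
T | T | F
No assignment makes the formula true.

Unsatisfiable.


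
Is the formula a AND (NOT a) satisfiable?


Check all 2 assignments over {a}:
a | φ
-----
F | F
T | F
No assignment makes the formula true.

Unsatisfiable.


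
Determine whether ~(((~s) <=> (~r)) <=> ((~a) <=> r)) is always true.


Build the truth table over {a, r, s}:
a | r | s | φ
-------------
False | False | False | True
True | False | False | False
False | True | False | True
True | True | False | False
False | False | True | False
True | False | True | True
False | True | True | False
True | True | True | True
Counterexample at row 2: with a=True, r=False, s=False, the formula is False.

No, it is not a tautology.


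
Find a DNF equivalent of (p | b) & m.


Step 1: Distribute ∧ over ∨: (p ∨ b) ∧ m = (p ∧ m) ∨ (b ∧ m).

(p & m) | (b & m)


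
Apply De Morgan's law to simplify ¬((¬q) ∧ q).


De Morgan: the negation of a conjunction is the disjunction of the negations.
Distribute ¬ across ∧, flipping it to ∨, and negate each literal.

q ∨ (¬q)


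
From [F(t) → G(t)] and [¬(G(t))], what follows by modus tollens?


Modus tollens: from (P → Q) and ¬Q, infer ¬P.
Q = 'G(t)' is denied; since P → Q, P must also fail.

Not (F(t)).


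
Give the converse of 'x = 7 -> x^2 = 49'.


The converse of (P → Q) is (Q → P). It is not in general equivalent to the original.
Here P = 'x = 7' and Q = 'x^2 = 49'.

If x^2 = 49, then x = 7.


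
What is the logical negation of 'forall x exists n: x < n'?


Negation flips each quantifier (∀↔∃) and negates the inner predicate.
¬(forall x exists n: φ) = exists x forall n: ¬φ.

exists x forall n: ~(x < n)


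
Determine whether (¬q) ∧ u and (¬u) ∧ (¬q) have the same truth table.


Compare truth tables:
q | u | φ | ψ
-------------
F | F | F | T
T | F | F | F
F | T | T | F
T | T | F | F
They differ at row 1 (q=F, u=F): φ=F but ψ=T.

No, they are not logically equivalent.


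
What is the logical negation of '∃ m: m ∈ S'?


¬(∀ x: φ) = ∃ x: ¬φ, and ¬(∃ x: φ) = ∀ x: ¬φ.
Apply to the existential statement.

∀ m: ¬(m ∈ S)


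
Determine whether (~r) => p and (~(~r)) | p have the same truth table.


Compare truth tables:
p | r | φ | ψ
-------------
False | False | False | False
True | False | True | True
False | True | True | True
True | True | True | True
The columns φ and ψ agree on every row.

Yes, they are logically equivalent.


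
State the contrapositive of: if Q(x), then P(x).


The contrapositive of (P → Q) is (¬Q → ¬P); it is logically equivalent to the original.
Here P = 'Q(x)' and Q = 'P(x)'.

If not (P(x)), then not (Q(x)).


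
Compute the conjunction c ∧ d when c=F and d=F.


Conjunction is true only when both operands are true.
Substitute: c=F, d=F.
F ∧ F evaluates to F.

F


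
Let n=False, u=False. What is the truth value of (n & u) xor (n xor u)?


Substitute n=False, u=False:
n & u = False & False = False
n xor u = False xor False = False
(n & u) xor (n xor u) = False xor False = False

False


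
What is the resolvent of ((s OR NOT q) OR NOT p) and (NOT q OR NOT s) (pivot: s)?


The clauses contain complementary literals s and NOTs.
Resolution eliminates this pair and disjoins the remaining literals (merging duplicates).

(NOT p OR NOT q)


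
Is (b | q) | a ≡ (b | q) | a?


Compare truth tables:
a | b | q | φ | ψ
-----------------
False | False | False | False | False
True | False | False | True | True
False | True | False | True | True
True | True | False | True | True
False | False | True | True | True
True | False | True | True | True
False | True | True | True | True
True | True | True | True | True
The columns φ and ψ agree on every row.

Yes, they are logically equivalent.
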